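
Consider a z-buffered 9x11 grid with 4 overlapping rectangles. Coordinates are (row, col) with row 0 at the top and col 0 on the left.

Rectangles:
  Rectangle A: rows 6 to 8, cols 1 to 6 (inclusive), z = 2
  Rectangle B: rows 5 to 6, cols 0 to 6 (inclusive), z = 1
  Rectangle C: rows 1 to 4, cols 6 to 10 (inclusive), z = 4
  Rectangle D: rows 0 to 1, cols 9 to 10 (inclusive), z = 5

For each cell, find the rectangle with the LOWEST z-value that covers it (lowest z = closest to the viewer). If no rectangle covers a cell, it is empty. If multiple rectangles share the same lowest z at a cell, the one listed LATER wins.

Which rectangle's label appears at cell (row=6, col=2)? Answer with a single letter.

Check cell (6,2):
  A: rows 6-8 cols 1-6 z=2 -> covers; best now A (z=2)
  B: rows 5-6 cols 0-6 z=1 -> covers; best now B (z=1)
  C: rows 1-4 cols 6-10 -> outside (row miss)
  D: rows 0-1 cols 9-10 -> outside (row miss)
Winner: B at z=1

Answer: B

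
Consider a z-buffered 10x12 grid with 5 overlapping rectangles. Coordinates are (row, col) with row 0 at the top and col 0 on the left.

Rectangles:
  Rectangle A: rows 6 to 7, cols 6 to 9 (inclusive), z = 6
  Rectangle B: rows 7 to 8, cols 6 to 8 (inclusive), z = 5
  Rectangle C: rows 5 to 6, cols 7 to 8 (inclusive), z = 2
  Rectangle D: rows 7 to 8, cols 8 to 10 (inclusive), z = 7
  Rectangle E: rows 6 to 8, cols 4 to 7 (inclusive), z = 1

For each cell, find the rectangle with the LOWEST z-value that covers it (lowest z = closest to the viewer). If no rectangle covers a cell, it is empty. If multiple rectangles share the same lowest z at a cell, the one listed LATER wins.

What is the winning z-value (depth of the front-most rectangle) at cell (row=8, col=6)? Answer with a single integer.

Answer: 1

Derivation:
Check cell (8,6):
  A: rows 6-7 cols 6-9 -> outside (row miss)
  B: rows 7-8 cols 6-8 z=5 -> covers; best now B (z=5)
  C: rows 5-6 cols 7-8 -> outside (row miss)
  D: rows 7-8 cols 8-10 -> outside (col miss)
  E: rows 6-8 cols 4-7 z=1 -> covers; best now E (z=1)
Winner: E at z=1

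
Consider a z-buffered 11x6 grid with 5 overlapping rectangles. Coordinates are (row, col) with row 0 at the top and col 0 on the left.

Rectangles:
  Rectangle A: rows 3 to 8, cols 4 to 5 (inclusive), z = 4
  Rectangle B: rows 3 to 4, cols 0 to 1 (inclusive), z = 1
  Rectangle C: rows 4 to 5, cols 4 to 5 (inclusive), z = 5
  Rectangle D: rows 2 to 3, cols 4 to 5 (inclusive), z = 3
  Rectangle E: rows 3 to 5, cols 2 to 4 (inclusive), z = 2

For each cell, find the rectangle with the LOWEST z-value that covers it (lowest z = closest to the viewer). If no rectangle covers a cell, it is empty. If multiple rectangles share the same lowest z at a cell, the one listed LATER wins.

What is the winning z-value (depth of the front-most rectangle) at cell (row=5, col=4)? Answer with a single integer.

Answer: 2

Derivation:
Check cell (5,4):
  A: rows 3-8 cols 4-5 z=4 -> covers; best now A (z=4)
  B: rows 3-4 cols 0-1 -> outside (row miss)
  C: rows 4-5 cols 4-5 z=5 -> covers; best now A (z=4)
  D: rows 2-3 cols 4-5 -> outside (row miss)
  E: rows 3-5 cols 2-4 z=2 -> covers; best now E (z=2)
Winner: E at z=2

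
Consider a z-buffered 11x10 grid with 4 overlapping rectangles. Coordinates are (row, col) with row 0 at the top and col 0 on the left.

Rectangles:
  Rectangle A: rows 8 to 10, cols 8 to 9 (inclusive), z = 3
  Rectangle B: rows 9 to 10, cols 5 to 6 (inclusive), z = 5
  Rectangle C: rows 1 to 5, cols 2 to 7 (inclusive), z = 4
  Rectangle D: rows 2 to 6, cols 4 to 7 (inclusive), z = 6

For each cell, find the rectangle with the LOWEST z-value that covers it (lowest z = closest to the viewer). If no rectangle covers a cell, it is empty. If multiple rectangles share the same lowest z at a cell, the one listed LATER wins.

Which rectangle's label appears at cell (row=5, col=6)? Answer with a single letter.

Check cell (5,6):
  A: rows 8-10 cols 8-9 -> outside (row miss)
  B: rows 9-10 cols 5-6 -> outside (row miss)
  C: rows 1-5 cols 2-7 z=4 -> covers; best now C (z=4)
  D: rows 2-6 cols 4-7 z=6 -> covers; best now C (z=4)
Winner: C at z=4

Answer: C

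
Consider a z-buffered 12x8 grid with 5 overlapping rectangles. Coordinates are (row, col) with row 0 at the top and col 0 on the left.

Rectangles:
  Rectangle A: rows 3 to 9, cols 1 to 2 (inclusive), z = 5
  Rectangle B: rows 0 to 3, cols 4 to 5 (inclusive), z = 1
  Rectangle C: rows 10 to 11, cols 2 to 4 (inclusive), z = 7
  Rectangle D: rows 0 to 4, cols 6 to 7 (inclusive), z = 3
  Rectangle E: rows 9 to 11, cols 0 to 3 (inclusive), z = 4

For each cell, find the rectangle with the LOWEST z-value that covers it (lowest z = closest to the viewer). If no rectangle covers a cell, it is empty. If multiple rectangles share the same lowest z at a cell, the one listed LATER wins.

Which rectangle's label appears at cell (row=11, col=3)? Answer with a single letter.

Check cell (11,3):
  A: rows 3-9 cols 1-2 -> outside (row miss)
  B: rows 0-3 cols 4-5 -> outside (row miss)
  C: rows 10-11 cols 2-4 z=7 -> covers; best now C (z=7)
  D: rows 0-4 cols 6-7 -> outside (row miss)
  E: rows 9-11 cols 0-3 z=4 -> covers; best now E (z=4)
Winner: E at z=4

Answer: E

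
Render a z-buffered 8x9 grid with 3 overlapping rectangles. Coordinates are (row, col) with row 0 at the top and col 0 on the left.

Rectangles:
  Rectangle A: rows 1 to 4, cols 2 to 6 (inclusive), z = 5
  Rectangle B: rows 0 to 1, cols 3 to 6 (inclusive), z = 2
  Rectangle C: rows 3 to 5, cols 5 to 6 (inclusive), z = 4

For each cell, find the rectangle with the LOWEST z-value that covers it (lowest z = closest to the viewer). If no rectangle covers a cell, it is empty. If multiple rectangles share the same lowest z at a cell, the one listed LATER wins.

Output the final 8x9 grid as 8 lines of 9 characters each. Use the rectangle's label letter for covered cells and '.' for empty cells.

...BBBB..
..ABBBB..
..AAAAA..
..AAACC..
..AAACC..
.....CC..
.........
.........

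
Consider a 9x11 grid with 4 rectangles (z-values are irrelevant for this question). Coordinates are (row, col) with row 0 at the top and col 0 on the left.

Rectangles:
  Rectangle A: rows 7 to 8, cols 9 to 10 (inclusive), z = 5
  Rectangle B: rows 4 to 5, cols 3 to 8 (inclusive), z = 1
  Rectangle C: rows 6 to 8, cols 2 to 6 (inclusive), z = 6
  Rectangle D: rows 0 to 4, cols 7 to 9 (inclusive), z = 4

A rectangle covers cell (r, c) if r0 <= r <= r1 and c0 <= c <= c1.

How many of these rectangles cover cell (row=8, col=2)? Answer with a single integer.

Check cell (8,2):
  A: rows 7-8 cols 9-10 -> outside (col miss)
  B: rows 4-5 cols 3-8 -> outside (row miss)
  C: rows 6-8 cols 2-6 -> covers
  D: rows 0-4 cols 7-9 -> outside (row miss)
Count covering = 1

Answer: 1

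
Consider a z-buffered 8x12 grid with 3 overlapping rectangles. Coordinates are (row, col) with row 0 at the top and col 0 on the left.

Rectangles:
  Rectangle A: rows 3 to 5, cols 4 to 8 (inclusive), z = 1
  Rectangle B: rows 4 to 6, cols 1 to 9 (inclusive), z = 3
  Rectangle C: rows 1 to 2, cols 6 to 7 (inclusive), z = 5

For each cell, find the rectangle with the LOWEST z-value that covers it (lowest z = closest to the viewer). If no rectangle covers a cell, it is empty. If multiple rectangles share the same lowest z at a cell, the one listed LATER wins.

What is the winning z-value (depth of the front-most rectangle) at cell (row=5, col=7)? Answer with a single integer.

Answer: 1

Derivation:
Check cell (5,7):
  A: rows 3-5 cols 4-8 z=1 -> covers; best now A (z=1)
  B: rows 4-6 cols 1-9 z=3 -> covers; best now A (z=1)
  C: rows 1-2 cols 6-7 -> outside (row miss)
Winner: A at z=1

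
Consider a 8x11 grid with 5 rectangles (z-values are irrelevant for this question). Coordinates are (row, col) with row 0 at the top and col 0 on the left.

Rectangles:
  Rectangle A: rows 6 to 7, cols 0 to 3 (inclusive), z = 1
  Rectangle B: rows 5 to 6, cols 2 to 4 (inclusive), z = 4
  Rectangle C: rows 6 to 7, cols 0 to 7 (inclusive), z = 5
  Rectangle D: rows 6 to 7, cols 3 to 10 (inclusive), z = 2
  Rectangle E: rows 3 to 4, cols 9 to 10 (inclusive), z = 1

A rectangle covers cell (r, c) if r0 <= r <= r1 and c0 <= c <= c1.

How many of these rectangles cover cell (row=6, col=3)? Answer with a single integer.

Check cell (6,3):
  A: rows 6-7 cols 0-3 -> covers
  B: rows 5-6 cols 2-4 -> covers
  C: rows 6-7 cols 0-7 -> covers
  D: rows 6-7 cols 3-10 -> covers
  E: rows 3-4 cols 9-10 -> outside (row miss)
Count covering = 4

Answer: 4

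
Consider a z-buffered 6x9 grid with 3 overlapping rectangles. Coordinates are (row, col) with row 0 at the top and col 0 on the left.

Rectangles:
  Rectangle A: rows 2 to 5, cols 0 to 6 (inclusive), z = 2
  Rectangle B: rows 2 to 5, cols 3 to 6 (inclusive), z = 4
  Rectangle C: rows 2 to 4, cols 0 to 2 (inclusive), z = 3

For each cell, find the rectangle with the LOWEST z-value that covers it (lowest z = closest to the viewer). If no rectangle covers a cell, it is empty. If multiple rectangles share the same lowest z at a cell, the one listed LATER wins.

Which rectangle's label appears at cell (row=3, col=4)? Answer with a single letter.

Answer: A

Derivation:
Check cell (3,4):
  A: rows 2-5 cols 0-6 z=2 -> covers; best now A (z=2)
  B: rows 2-5 cols 3-6 z=4 -> covers; best now A (z=2)
  C: rows 2-4 cols 0-2 -> outside (col miss)
Winner: A at z=2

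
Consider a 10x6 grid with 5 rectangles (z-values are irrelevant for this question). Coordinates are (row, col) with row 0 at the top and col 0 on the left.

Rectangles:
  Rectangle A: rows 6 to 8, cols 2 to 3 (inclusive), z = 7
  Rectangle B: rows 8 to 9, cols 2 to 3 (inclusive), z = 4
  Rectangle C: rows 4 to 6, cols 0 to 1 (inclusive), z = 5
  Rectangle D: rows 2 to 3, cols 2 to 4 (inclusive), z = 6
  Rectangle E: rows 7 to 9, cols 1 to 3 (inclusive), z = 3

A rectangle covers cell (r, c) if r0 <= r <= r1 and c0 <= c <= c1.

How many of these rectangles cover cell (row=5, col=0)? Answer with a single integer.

Check cell (5,0):
  A: rows 6-8 cols 2-3 -> outside (row miss)
  B: rows 8-9 cols 2-3 -> outside (row miss)
  C: rows 4-6 cols 0-1 -> covers
  D: rows 2-3 cols 2-4 -> outside (row miss)
  E: rows 7-9 cols 1-3 -> outside (row miss)
Count covering = 1

Answer: 1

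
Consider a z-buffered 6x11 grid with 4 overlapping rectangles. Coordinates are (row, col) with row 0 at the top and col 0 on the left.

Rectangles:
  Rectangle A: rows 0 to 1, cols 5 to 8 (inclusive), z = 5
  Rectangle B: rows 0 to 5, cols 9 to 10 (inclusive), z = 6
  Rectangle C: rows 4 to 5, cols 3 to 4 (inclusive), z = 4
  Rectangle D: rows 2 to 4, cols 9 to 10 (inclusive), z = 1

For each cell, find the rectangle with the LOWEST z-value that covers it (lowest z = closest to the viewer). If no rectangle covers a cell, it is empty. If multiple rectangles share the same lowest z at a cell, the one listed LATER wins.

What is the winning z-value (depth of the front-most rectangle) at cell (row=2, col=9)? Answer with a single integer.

Answer: 1

Derivation:
Check cell (2,9):
  A: rows 0-1 cols 5-8 -> outside (row miss)
  B: rows 0-5 cols 9-10 z=6 -> covers; best now B (z=6)
  C: rows 4-5 cols 3-4 -> outside (row miss)
  D: rows 2-4 cols 9-10 z=1 -> covers; best now D (z=1)
Winner: D at z=1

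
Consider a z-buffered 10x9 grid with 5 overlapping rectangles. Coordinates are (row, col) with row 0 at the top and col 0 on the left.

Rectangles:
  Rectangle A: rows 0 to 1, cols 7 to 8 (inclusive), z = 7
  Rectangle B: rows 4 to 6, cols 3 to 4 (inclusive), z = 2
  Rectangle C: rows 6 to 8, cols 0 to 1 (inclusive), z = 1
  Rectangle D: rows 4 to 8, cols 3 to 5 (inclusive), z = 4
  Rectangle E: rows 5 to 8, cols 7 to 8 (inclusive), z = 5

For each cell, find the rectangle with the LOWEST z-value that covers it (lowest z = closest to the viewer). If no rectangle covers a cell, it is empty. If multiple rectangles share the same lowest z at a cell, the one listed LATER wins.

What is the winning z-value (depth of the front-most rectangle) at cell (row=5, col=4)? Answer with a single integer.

Check cell (5,4):
  A: rows 0-1 cols 7-8 -> outside (row miss)
  B: rows 4-6 cols 3-4 z=2 -> covers; best now B (z=2)
  C: rows 6-8 cols 0-1 -> outside (row miss)
  D: rows 4-8 cols 3-5 z=4 -> covers; best now B (z=2)
  E: rows 5-8 cols 7-8 -> outside (col miss)
Winner: B at z=2

Answer: 2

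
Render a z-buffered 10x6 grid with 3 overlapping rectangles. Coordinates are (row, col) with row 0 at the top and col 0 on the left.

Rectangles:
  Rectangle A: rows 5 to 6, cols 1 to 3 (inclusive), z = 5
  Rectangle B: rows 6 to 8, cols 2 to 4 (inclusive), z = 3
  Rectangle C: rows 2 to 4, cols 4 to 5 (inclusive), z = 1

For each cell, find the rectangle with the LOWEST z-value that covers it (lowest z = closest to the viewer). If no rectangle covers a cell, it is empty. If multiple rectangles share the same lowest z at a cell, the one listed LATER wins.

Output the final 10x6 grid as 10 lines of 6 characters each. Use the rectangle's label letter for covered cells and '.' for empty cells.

......
......
....CC
....CC
....CC
.AAA..
.ABBB.
..BBB.
..BBB.
......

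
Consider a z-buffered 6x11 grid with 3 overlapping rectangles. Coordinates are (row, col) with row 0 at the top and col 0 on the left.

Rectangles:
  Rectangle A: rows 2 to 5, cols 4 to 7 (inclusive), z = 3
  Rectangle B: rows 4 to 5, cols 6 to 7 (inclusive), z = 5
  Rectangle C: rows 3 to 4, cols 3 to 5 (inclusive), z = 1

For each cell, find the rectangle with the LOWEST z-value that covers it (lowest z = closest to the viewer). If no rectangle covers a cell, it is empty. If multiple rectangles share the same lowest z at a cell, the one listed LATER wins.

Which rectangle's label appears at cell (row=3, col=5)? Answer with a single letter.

Check cell (3,5):
  A: rows 2-5 cols 4-7 z=3 -> covers; best now A (z=3)
  B: rows 4-5 cols 6-7 -> outside (row miss)
  C: rows 3-4 cols 3-5 z=1 -> covers; best now C (z=1)
Winner: C at z=1

Answer: C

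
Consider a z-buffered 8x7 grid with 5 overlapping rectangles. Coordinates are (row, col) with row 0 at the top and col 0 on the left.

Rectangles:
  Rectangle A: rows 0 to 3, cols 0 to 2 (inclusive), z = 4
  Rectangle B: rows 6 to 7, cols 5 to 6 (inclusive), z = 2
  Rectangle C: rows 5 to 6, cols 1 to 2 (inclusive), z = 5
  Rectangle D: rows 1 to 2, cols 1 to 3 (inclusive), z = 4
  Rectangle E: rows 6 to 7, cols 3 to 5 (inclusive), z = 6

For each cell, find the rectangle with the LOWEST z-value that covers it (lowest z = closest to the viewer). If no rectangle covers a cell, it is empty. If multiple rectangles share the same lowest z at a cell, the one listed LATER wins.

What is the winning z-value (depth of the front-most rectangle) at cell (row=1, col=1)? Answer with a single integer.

Check cell (1,1):
  A: rows 0-3 cols 0-2 z=4 -> covers; best now A (z=4)
  B: rows 6-7 cols 5-6 -> outside (row miss)
  C: rows 5-6 cols 1-2 -> outside (row miss)
  D: rows 1-2 cols 1-3 z=4 -> covers; best now D (z=4)
  E: rows 6-7 cols 3-5 -> outside (row miss)
Winner: D at z=4

Answer: 4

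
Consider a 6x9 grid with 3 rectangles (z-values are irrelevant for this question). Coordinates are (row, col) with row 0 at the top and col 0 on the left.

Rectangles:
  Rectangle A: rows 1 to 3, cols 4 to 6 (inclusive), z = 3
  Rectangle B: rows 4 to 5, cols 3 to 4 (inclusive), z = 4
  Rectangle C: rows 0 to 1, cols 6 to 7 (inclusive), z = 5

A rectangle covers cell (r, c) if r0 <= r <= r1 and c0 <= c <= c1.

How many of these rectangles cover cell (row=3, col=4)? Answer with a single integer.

Answer: 1

Derivation:
Check cell (3,4):
  A: rows 1-3 cols 4-6 -> covers
  B: rows 4-5 cols 3-4 -> outside (row miss)
  C: rows 0-1 cols 6-7 -> outside (row miss)
Count covering = 1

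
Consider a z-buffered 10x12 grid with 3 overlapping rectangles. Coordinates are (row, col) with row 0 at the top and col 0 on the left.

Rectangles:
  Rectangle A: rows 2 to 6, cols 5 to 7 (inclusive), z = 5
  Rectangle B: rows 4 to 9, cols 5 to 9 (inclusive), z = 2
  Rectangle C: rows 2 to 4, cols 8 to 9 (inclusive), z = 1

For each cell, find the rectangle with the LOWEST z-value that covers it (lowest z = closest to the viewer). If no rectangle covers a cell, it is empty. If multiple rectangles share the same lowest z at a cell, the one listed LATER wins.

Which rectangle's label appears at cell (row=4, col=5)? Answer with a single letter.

Check cell (4,5):
  A: rows 2-6 cols 5-7 z=5 -> covers; best now A (z=5)
  B: rows 4-9 cols 5-9 z=2 -> covers; best now B (z=2)
  C: rows 2-4 cols 8-9 -> outside (col miss)
Winner: B at z=2

Answer: B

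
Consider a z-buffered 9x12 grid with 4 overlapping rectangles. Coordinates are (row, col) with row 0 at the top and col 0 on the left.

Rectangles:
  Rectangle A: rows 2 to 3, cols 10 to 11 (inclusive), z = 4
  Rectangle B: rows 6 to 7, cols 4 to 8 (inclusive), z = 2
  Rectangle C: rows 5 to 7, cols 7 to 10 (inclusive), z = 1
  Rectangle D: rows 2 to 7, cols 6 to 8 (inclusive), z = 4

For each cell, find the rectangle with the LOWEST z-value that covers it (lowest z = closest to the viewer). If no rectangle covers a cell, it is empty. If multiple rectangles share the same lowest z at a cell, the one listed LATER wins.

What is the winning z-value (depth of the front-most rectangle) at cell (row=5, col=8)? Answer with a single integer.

Answer: 1

Derivation:
Check cell (5,8):
  A: rows 2-3 cols 10-11 -> outside (row miss)
  B: rows 6-7 cols 4-8 -> outside (row miss)
  C: rows 5-7 cols 7-10 z=1 -> covers; best now C (z=1)
  D: rows 2-7 cols 6-8 z=4 -> covers; best now C (z=1)
Winner: C at z=1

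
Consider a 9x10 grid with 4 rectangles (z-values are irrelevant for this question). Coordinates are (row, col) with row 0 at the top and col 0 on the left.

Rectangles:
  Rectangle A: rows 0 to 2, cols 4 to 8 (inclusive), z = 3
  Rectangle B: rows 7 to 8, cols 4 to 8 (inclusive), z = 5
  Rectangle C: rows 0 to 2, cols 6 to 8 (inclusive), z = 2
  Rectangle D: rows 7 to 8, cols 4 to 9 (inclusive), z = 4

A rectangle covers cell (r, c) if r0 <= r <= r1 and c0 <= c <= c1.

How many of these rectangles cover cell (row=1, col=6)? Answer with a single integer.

Answer: 2

Derivation:
Check cell (1,6):
  A: rows 0-2 cols 4-8 -> covers
  B: rows 7-8 cols 4-8 -> outside (row miss)
  C: rows 0-2 cols 6-8 -> covers
  D: rows 7-8 cols 4-9 -> outside (row miss)
Count covering = 2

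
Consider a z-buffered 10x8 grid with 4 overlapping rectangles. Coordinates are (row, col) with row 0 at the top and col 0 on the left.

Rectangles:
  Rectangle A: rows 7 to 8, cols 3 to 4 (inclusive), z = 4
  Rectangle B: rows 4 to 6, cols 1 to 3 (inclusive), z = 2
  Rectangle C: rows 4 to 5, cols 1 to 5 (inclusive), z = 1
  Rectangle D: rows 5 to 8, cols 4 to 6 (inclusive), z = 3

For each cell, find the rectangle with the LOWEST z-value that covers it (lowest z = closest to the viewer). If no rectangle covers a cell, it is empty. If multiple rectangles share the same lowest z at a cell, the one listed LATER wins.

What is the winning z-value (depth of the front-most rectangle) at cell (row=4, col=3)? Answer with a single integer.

Check cell (4,3):
  A: rows 7-8 cols 3-4 -> outside (row miss)
  B: rows 4-6 cols 1-3 z=2 -> covers; best now B (z=2)
  C: rows 4-5 cols 1-5 z=1 -> covers; best now C (z=1)
  D: rows 5-8 cols 4-6 -> outside (row miss)
Winner: C at z=1

Answer: 1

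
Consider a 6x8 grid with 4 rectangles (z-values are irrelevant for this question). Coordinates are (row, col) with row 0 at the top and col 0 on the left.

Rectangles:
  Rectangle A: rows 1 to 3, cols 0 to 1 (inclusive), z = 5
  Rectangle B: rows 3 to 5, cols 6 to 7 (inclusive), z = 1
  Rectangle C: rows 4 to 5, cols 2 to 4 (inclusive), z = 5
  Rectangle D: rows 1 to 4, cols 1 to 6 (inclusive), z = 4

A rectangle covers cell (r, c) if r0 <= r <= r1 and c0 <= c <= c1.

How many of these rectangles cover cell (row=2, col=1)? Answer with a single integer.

Check cell (2,1):
  A: rows 1-3 cols 0-1 -> covers
  B: rows 3-5 cols 6-7 -> outside (row miss)
  C: rows 4-5 cols 2-4 -> outside (row miss)
  D: rows 1-4 cols 1-6 -> covers
Count covering = 2

Answer: 2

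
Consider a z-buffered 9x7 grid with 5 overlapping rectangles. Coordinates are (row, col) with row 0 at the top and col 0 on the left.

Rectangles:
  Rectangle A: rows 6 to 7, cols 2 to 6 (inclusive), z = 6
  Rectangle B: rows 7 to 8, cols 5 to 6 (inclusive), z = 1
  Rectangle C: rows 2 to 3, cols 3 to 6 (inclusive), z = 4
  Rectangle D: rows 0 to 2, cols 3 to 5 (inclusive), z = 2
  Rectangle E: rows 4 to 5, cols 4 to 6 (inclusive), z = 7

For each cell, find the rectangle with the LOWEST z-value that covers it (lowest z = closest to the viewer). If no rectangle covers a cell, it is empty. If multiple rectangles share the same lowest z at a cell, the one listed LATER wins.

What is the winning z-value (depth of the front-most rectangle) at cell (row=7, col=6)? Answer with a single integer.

Answer: 1

Derivation:
Check cell (7,6):
  A: rows 6-7 cols 2-6 z=6 -> covers; best now A (z=6)
  B: rows 7-8 cols 5-6 z=1 -> covers; best now B (z=1)
  C: rows 2-3 cols 3-6 -> outside (row miss)
  D: rows 0-2 cols 3-5 -> outside (row miss)
  E: rows 4-5 cols 4-6 -> outside (row miss)
Winner: B at z=1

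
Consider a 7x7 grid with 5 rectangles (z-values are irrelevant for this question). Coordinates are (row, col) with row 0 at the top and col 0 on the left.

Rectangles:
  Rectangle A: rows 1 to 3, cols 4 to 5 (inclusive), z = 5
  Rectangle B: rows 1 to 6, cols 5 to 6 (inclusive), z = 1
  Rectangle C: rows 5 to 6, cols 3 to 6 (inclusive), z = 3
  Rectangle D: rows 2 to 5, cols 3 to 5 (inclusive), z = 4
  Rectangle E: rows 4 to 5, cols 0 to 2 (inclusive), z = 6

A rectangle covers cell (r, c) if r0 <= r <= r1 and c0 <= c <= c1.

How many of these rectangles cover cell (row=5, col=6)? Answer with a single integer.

Answer: 2

Derivation:
Check cell (5,6):
  A: rows 1-3 cols 4-5 -> outside (row miss)
  B: rows 1-6 cols 5-6 -> covers
  C: rows 5-6 cols 3-6 -> covers
  D: rows 2-5 cols 3-5 -> outside (col miss)
  E: rows 4-5 cols 0-2 -> outside (col miss)
Count covering = 2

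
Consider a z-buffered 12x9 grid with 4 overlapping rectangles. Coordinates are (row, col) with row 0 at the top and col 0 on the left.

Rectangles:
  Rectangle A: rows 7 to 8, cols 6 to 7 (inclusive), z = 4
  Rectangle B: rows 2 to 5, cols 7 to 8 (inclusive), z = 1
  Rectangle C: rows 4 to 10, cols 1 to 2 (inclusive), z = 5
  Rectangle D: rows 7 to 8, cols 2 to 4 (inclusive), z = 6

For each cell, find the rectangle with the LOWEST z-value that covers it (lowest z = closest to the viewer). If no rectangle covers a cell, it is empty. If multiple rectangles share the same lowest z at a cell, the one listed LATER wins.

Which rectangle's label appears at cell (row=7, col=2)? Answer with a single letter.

Check cell (7,2):
  A: rows 7-8 cols 6-7 -> outside (col miss)
  B: rows 2-5 cols 7-8 -> outside (row miss)
  C: rows 4-10 cols 1-2 z=5 -> covers; best now C (z=5)
  D: rows 7-8 cols 2-4 z=6 -> covers; best now C (z=5)
Winner: C at z=5

Answer: C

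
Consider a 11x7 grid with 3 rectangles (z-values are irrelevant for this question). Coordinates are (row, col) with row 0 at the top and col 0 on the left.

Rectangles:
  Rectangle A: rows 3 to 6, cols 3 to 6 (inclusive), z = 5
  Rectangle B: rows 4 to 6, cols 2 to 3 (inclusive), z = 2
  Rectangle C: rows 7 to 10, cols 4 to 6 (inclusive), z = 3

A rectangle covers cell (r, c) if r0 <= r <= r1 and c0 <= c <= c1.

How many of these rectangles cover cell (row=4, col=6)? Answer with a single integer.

Answer: 1

Derivation:
Check cell (4,6):
  A: rows 3-6 cols 3-6 -> covers
  B: rows 4-6 cols 2-3 -> outside (col miss)
  C: rows 7-10 cols 4-6 -> outside (row miss)
Count covering = 1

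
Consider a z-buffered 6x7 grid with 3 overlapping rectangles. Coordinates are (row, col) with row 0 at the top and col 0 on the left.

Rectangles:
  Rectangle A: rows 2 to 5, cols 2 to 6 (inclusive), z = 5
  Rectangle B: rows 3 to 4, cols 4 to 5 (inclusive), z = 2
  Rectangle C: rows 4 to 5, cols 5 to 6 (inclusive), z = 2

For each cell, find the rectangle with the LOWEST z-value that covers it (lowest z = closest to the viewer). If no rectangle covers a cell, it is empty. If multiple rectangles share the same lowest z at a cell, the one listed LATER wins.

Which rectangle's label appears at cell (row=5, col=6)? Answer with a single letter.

Answer: C

Derivation:
Check cell (5,6):
  A: rows 2-5 cols 2-6 z=5 -> covers; best now A (z=5)
  B: rows 3-4 cols 4-5 -> outside (row miss)
  C: rows 4-5 cols 5-6 z=2 -> covers; best now C (z=2)
Winner: C at z=2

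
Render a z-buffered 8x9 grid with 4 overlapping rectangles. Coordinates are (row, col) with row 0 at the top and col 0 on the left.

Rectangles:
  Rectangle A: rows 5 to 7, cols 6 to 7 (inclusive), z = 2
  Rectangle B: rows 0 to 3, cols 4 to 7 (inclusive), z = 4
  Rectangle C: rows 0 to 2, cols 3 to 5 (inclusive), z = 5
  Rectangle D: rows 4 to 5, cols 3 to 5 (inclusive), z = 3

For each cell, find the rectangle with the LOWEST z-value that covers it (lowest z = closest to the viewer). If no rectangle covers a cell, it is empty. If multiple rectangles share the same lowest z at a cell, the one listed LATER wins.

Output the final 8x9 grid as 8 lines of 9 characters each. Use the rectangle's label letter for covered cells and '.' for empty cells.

...CBBBB.
...CBBBB.
...CBBBB.
....BBBB.
...DDD...
...DDDAA.
......AA.
......AA.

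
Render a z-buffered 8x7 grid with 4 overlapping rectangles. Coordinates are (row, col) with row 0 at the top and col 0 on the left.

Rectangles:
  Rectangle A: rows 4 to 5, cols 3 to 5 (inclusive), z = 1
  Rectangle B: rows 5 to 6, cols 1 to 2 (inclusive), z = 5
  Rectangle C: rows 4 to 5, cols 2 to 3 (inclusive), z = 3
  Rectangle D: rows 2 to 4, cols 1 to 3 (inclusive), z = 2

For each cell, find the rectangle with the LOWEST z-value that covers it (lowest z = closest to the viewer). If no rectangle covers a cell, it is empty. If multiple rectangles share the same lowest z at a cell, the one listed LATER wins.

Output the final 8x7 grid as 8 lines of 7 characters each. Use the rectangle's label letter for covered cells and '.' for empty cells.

.......
.......
.DDD...
.DDD...
.DDAAA.
.BCAAA.
.BB....
.......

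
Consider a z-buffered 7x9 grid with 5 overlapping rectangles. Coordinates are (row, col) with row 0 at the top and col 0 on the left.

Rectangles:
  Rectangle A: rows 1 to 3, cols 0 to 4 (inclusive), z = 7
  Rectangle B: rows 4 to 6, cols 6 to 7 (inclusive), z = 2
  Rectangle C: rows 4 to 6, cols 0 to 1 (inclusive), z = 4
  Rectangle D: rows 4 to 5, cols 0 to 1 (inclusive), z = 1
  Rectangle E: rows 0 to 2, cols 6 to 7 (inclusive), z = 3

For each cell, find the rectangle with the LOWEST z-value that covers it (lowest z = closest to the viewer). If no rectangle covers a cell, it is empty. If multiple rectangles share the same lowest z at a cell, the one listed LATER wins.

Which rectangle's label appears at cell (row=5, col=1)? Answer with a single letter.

Check cell (5,1):
  A: rows 1-3 cols 0-4 -> outside (row miss)
  B: rows 4-6 cols 6-7 -> outside (col miss)
  C: rows 4-6 cols 0-1 z=4 -> covers; best now C (z=4)
  D: rows 4-5 cols 0-1 z=1 -> covers; best now D (z=1)
  E: rows 0-2 cols 6-7 -> outside (row miss)
Winner: D at z=1

Answer: D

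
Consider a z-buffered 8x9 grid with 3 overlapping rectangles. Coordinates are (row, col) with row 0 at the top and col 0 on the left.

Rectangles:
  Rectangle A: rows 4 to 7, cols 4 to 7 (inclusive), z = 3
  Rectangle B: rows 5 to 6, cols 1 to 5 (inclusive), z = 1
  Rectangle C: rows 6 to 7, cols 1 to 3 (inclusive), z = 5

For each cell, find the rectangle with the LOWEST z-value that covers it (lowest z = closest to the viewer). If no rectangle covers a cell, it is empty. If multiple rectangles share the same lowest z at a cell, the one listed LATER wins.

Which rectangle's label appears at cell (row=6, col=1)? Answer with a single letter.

Check cell (6,1):
  A: rows 4-7 cols 4-7 -> outside (col miss)
  B: rows 5-6 cols 1-5 z=1 -> covers; best now B (z=1)
  C: rows 6-7 cols 1-3 z=5 -> covers; best now B (z=1)
Winner: B at z=1

Answer: B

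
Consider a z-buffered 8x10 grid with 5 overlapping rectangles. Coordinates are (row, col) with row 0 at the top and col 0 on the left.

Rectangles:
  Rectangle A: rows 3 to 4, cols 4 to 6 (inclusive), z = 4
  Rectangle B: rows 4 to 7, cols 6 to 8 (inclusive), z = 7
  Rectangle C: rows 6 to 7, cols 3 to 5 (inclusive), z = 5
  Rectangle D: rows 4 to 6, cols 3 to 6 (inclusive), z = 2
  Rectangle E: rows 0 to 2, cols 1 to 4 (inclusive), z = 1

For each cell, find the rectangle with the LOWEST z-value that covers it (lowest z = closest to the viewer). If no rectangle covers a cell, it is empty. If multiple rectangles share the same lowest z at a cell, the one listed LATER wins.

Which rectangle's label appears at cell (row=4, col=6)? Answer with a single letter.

Answer: D

Derivation:
Check cell (4,6):
  A: rows 3-4 cols 4-6 z=4 -> covers; best now A (z=4)
  B: rows 4-7 cols 6-8 z=7 -> covers; best now A (z=4)
  C: rows 6-7 cols 3-5 -> outside (row miss)
  D: rows 4-6 cols 3-6 z=2 -> covers; best now D (z=2)
  E: rows 0-2 cols 1-4 -> outside (row miss)
Winner: D at z=2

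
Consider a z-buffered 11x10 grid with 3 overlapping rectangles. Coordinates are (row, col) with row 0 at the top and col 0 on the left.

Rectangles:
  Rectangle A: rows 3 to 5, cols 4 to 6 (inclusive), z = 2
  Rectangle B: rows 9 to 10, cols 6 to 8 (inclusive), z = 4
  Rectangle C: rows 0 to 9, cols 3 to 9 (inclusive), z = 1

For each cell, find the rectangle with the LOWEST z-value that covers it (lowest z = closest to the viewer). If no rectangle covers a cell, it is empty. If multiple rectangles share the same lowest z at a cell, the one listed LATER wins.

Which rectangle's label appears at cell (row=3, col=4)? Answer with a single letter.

Answer: C

Derivation:
Check cell (3,4):
  A: rows 3-5 cols 4-6 z=2 -> covers; best now A (z=2)
  B: rows 9-10 cols 6-8 -> outside (row miss)
  C: rows 0-9 cols 3-9 z=1 -> covers; best now C (z=1)
Winner: C at z=1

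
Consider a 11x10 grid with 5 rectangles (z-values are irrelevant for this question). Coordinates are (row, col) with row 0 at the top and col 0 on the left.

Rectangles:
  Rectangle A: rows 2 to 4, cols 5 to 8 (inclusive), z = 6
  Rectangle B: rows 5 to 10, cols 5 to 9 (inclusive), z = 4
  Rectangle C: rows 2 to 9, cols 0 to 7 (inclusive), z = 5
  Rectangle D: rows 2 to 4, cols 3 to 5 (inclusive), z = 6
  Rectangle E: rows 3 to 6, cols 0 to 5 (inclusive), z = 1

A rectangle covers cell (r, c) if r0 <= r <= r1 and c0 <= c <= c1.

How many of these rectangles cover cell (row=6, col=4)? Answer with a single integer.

Check cell (6,4):
  A: rows 2-4 cols 5-8 -> outside (row miss)
  B: rows 5-10 cols 5-9 -> outside (col miss)
  C: rows 2-9 cols 0-7 -> covers
  D: rows 2-4 cols 3-5 -> outside (row miss)
  E: rows 3-6 cols 0-5 -> covers
Count covering = 2

Answer: 2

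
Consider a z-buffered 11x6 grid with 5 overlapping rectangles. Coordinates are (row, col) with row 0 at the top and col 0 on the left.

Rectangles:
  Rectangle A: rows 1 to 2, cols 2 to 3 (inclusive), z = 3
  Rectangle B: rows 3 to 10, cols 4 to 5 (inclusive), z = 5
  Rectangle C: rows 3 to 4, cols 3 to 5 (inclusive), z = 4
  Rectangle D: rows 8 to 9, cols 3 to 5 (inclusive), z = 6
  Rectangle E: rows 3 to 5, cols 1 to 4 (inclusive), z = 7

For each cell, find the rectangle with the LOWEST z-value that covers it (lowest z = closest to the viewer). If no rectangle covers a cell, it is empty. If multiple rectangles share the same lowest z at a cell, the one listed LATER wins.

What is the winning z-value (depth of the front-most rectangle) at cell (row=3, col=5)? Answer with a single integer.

Check cell (3,5):
  A: rows 1-2 cols 2-3 -> outside (row miss)
  B: rows 3-10 cols 4-5 z=5 -> covers; best now B (z=5)
  C: rows 3-4 cols 3-5 z=4 -> covers; best now C (z=4)
  D: rows 8-9 cols 3-5 -> outside (row miss)
  E: rows 3-5 cols 1-4 -> outside (col miss)
Winner: C at z=4

Answer: 4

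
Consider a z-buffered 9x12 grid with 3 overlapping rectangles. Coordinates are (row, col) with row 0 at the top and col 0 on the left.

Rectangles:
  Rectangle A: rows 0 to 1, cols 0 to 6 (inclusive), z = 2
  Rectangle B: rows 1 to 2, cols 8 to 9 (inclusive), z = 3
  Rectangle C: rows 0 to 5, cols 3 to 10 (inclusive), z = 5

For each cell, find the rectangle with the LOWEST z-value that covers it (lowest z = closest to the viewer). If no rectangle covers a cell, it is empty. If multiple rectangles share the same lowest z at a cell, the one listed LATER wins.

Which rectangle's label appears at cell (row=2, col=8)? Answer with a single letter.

Check cell (2,8):
  A: rows 0-1 cols 0-6 -> outside (row miss)
  B: rows 1-2 cols 8-9 z=3 -> covers; best now B (z=3)
  C: rows 0-5 cols 3-10 z=5 -> covers; best now B (z=3)
Winner: B at z=3

Answer: B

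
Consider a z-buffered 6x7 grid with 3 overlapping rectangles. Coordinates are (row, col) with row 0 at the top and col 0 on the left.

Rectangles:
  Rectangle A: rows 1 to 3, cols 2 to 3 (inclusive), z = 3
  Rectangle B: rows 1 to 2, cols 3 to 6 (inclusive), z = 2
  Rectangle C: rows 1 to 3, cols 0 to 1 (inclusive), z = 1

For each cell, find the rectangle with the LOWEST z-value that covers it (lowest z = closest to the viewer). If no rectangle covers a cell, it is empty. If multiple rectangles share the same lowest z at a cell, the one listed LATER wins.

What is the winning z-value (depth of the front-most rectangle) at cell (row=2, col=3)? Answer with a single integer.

Answer: 2

Derivation:
Check cell (2,3):
  A: rows 1-3 cols 2-3 z=3 -> covers; best now A (z=3)
  B: rows 1-2 cols 3-6 z=2 -> covers; best now B (z=2)
  C: rows 1-3 cols 0-1 -> outside (col miss)
Winner: B at z=2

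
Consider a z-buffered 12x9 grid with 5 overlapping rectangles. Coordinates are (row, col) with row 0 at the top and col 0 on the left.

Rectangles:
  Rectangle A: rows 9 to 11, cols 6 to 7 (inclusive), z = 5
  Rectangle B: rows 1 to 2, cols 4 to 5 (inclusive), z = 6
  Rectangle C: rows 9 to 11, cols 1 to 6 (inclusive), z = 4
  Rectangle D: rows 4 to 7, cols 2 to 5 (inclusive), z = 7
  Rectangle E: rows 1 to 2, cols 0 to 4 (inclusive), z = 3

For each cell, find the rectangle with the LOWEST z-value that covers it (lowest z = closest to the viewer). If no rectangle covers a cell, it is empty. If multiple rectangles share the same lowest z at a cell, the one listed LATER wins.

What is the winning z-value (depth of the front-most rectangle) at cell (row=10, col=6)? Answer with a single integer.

Check cell (10,6):
  A: rows 9-11 cols 6-7 z=5 -> covers; best now A (z=5)
  B: rows 1-2 cols 4-5 -> outside (row miss)
  C: rows 9-11 cols 1-6 z=4 -> covers; best now C (z=4)
  D: rows 4-7 cols 2-5 -> outside (row miss)
  E: rows 1-2 cols 0-4 -> outside (row miss)
Winner: C at z=4

Answer: 4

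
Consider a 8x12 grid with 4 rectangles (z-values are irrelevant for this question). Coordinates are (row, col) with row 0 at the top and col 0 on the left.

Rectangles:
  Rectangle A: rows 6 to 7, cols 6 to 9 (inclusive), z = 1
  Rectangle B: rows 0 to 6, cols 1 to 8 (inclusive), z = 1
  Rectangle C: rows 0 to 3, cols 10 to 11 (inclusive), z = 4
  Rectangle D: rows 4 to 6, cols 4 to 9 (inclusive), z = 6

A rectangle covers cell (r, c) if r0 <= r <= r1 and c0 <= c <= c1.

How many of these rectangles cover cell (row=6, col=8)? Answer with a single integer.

Check cell (6,8):
  A: rows 6-7 cols 6-9 -> covers
  B: rows 0-6 cols 1-8 -> covers
  C: rows 0-3 cols 10-11 -> outside (row miss)
  D: rows 4-6 cols 4-9 -> covers
Count covering = 3

Answer: 3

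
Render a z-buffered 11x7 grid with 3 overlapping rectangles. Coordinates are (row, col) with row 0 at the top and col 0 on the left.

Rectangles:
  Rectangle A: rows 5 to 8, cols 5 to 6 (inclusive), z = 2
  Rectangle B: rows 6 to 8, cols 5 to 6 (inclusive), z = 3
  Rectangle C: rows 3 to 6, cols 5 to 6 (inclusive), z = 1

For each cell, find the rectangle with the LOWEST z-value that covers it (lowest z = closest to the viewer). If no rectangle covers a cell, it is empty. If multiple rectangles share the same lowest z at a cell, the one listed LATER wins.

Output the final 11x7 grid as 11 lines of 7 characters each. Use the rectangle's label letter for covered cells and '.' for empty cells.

.......
.......
.......
.....CC
.....CC
.....CC
.....CC
.....AA
.....AA
.......
.......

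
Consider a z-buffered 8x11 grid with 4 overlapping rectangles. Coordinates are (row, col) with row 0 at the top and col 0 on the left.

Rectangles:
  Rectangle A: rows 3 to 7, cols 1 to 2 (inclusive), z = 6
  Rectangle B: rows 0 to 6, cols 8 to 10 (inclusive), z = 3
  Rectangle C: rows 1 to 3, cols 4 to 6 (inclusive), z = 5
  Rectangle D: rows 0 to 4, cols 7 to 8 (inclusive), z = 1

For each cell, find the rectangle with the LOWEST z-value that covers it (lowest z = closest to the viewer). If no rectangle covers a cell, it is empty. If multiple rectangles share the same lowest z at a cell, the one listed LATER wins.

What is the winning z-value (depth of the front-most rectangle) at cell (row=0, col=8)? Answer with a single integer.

Check cell (0,8):
  A: rows 3-7 cols 1-2 -> outside (row miss)
  B: rows 0-6 cols 8-10 z=3 -> covers; best now B (z=3)
  C: rows 1-3 cols 4-6 -> outside (row miss)
  D: rows 0-4 cols 7-8 z=1 -> covers; best now D (z=1)
Winner: D at z=1

Answer: 1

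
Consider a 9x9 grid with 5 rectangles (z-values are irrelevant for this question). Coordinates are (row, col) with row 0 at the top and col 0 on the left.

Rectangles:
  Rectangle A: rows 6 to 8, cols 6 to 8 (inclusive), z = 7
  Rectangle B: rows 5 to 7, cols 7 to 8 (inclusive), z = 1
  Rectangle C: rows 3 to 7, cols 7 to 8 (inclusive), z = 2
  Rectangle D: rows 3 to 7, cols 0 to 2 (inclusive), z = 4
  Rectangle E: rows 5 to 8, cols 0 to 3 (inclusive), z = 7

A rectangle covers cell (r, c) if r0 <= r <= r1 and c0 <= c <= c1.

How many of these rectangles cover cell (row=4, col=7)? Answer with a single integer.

Check cell (4,7):
  A: rows 6-8 cols 6-8 -> outside (row miss)
  B: rows 5-7 cols 7-8 -> outside (row miss)
  C: rows 3-7 cols 7-8 -> covers
  D: rows 3-7 cols 0-2 -> outside (col miss)
  E: rows 5-8 cols 0-3 -> outside (row miss)
Count covering = 1

Answer: 1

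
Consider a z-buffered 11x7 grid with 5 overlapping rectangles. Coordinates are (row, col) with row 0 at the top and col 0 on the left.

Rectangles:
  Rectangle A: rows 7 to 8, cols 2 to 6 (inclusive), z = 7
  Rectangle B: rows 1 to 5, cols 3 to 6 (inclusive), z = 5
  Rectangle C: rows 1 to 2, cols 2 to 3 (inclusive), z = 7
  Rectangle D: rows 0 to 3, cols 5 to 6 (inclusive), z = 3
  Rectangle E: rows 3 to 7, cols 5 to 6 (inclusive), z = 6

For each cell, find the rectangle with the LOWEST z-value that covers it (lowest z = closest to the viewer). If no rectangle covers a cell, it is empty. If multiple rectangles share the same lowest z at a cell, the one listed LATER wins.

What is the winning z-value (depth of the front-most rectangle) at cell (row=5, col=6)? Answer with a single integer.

Check cell (5,6):
  A: rows 7-8 cols 2-6 -> outside (row miss)
  B: rows 1-5 cols 3-6 z=5 -> covers; best now B (z=5)
  C: rows 1-2 cols 2-3 -> outside (row miss)
  D: rows 0-3 cols 5-6 -> outside (row miss)
  E: rows 3-7 cols 5-6 z=6 -> covers; best now B (z=5)
Winner: B at z=5

Answer: 5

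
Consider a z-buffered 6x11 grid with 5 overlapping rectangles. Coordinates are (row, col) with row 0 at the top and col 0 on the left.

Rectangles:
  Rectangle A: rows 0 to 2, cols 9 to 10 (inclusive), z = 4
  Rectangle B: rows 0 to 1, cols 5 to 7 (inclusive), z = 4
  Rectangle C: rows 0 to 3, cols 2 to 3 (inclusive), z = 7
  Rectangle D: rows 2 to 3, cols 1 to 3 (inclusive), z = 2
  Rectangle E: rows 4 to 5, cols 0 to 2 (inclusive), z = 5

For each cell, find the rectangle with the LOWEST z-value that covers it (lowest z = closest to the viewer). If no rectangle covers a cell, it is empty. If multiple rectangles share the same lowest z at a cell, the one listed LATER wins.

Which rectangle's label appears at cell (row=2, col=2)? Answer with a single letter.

Check cell (2,2):
  A: rows 0-2 cols 9-10 -> outside (col miss)
  B: rows 0-1 cols 5-7 -> outside (row miss)
  C: rows 0-3 cols 2-3 z=7 -> covers; best now C (z=7)
  D: rows 2-3 cols 1-3 z=2 -> covers; best now D (z=2)
  E: rows 4-5 cols 0-2 -> outside (row miss)
Winner: D at z=2

Answer: D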